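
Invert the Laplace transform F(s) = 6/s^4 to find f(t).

f(t) = t^3

Since L{t^3} = 3!/s^4 = 6/s^4, the inverse is t^3.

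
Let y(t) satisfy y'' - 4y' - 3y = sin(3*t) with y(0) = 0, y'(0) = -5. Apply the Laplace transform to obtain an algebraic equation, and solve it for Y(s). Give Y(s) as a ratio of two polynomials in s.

Y(s) = (-5*s^2 - 42)/(s^4 - 4*s^3 + 6*s^2 - 36*s - 27)

Transform both sides with L{·}.
With L{y''} = s^2 Y - s·y(0) - y'(0) and L{y'} = sY - y(0), with y(0) = 0, y'(0) = -5: the LHS transforms to (s^2 - 4*s - 3)Y - (-5).
The right side is L{sin(3*t)} = 3/(s^2 + 9).
So (s^2 - 4*s - 3)Y = 3/(s^2 + 9) + (-5).
Divide through and combine into a single rational function.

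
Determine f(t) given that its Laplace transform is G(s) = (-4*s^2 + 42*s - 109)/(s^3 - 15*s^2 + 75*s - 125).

f(t) = t^2*exp(5*t)/2 + 2*t*exp(5*t) - 4*exp(5*t)

Factor the denominator: s^3 - 15*s^2 + 75*s - 125 = (s - 5)^3.
Partial fraction decomposition gives [-4/(s - 5)] + [2/(s - 5)^2] + [(s - 5)^(-3)].
Invert each term: -4/(s - 5) ↔ -4e^(5t); 2/(s - 5)^2 ↔ 2t·e^(5t); 1/(s - 5)^3 ↔ (1/2)t^2·e^(5t).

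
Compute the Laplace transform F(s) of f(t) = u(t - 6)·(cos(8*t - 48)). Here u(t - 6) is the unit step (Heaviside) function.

F(s) = s*exp(-6*s)/(s^2 + 64)

By the second shifting theorem, L{u(t - c)·g(t - c)} = e^(-cs)·G(s) with c = 6 and G(s) = L{g(t)}.
L{cos(8t)} = s/(s^2 + 64).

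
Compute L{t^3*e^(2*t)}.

L{t^3} = 3!/s^4 = 6/s^4.
By the first shifting theorem, multiplying by e^(2t) replaces s with s - 2.

6/(s - 2)^4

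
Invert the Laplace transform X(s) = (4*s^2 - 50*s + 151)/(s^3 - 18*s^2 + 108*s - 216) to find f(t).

Factor the denominator: s^3 - 18*s^2 + 108*s - 216 = (s - 6)^3.
Partial fraction decomposition gives [4/(s - 6)] + [-2/(s - 6)^2] + [-5/(s - 6)^3].
Invert each term: 4/(s - 6) ↔ 4e^(6t); -2/(s - 6)^2 ↔ -2t·e^(6t); -5/(s - 6)^3 ↔ (-5/2)t^2·e^(6t).

f(t) = -5*t^2*exp(6*t)/2 - 2*t*exp(6*t) + 4*exp(6*t)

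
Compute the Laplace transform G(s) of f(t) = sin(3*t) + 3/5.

G(s) = 3/(s^2 + 9) + 3/(5*s)

By linearity of the Laplace transform, transform each term separately.
L{sin(3t)} = 3/(s^2 + 9); L{3/5} = (3/5)/s.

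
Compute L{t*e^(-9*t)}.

(s + 9)^(-2)

L{e^(-9t)} = 1/(s + 9).
Then apply L{t·g(t)} = -d/ds[G(s)] with G(s) = 1/(s + 9):
differentiating 1 time and applying the sign gives (s + 9)^(-2).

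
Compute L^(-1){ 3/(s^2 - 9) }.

sinh(3*t)

Since L{sinh(3t)} = 3/(s^2 - 9), the inverse is sinh(3*t).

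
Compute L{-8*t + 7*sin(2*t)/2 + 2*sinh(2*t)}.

7/(s^2 + 4) + 4/(s^2 - 4) - 8/s^2

By linearity of the Laplace transform, transform each term separately.
(2)·[L{sinh(2t)} = 2/(s^2 - 4)]; (7/2)·[L{sin(2t)} = 2/(s^2 + 4)]; (-8)·[L{t} = 1!/s^2 = 1/s^2].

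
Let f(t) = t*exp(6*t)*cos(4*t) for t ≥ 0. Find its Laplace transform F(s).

L{cos(4t)} = s/(s^2 + 16).
Multiplying by e^(6t) shifts s → s - 6, so L{exp(6*t)*cos(4*t)} = (s - 6)/((s - 6)^2 + 16).
Then apply L{t·g(t)} = -d/ds[G(s)] with G(s) = (s - 6)/((s - 6)^2 + 16):
differentiating 1 time and applying the sign gives (s - 10)*(s - 2)/(s^2 - 12*s + 52)^2.

F(s) = (s - 10)*(s - 2)/(s^2 - 12*s + 52)^2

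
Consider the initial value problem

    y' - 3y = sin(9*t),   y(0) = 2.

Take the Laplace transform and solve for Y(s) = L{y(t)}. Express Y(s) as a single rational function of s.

Y(s) = (2*s^2 + 171)/(s^3 - 3*s^2 + 81*s - 243)

Laplace-transform each side.
The derivative rules (L{y'} = sY - y(0) = sY - 2) turn the left side into (s - 3)Y - (2).
The right side is L{sin(9*t)} = 9/(s^2 + 81).
So (s - 3)Y = 9/(s^2 + 81) + (2).
Isolate Y and clear denominators.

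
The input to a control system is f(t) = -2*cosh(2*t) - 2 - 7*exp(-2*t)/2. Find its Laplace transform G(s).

By linearity of the Laplace transform, transform each term separately.
(-7/2)·[L{e^(-2t)} = 1/(s + 2)]; (-2)·[L{cosh(2t)} = s/(s^2 - 4)]; L{-2} = -2/s.

G(s) = -2*s/(s^2 - 4) - 7/(2*(s + 2)) - 2/s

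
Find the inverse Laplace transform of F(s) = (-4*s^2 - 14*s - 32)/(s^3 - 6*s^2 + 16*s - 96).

-5*exp(6*t) - 2*sin(4*t) + cos(4*t)

Factor the denominator: s^3 - 6*s^2 + 16*s - 96 = (s - 6)*(s^2 + 16).
Partial fraction decomposition gives [-5/(s - 6)] + [s/(s^2 + 16)] + [-8/(s^2 + 16)].
Invert each term: -5/(s - 6) ↔ -5e^(6t); 1·s/(s^2 + 16) ↔ cos(4t); -2·4/(s^2 + 16) ↔ -2sin(4t).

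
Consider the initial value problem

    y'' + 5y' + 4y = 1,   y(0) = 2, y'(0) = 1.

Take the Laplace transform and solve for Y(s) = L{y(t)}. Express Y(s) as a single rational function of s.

Transform both sides with L{·}.
Using L{y''} = s^2 Y - s·y(0) - y'(0) and L{y'} = sY - y(0), with y(0) = 2, y'(0) = 1, the left side becomes (s^2 + 5*s + 4)Y - (2*s + 11).
The right side is L{1} = 1/s.
So (s^2 + 5*s + 4)Y = 1/s + (2*s + 11).
Isolate Y and clear denominators.

Y(s) = (2*s^2 + 11*s + 1)/(s^3 + 5*s^2 + 4*s)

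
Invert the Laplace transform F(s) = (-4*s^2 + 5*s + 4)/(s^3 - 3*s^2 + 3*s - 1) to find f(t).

f(t) = 5*t^2*exp(t)/2 - 3*t*exp(t) - 4*exp(t)

Factor the denominator: s^3 - 3*s^2 + 3*s - 1 = (s - 1)^3.
Partial fraction decomposition gives [-4/(s - 1)] + [-3/(s - 1)^2] + [5/(s - 1)^3].
Invert each term: -4/(s - 1) ↔ -4e^(t); -3/(s - 1)^2 ↔ -3t·e^(t); 5/(s - 1)^3 ↔ (5/2)t^2·e^(t).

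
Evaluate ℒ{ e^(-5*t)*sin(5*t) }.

5/((s + 5)^2 + 25)

L{sin(5t)} = 5/(s^2 + 25).
By the first shifting theorem, multiplying by e^(-5t) replaces s with s + 5.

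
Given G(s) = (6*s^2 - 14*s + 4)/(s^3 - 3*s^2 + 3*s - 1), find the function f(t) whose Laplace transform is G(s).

Factor the denominator: s^3 - 3*s^2 + 3*s - 1 = (s - 1)^3.
Partial fraction decomposition gives [6/(s - 1)] + [-2/(s - 1)^2] + [-4/(s - 1)^3].
Invert each term: 6/(s - 1) ↔ 6e^(t); -2/(s - 1)^2 ↔ -2t·e^(t); -4/(s - 1)^3 ↔ (-2)t^2·e^(t).

f(t) = -2*t^2*exp(t) - 2*t*exp(t) + 6*exp(t)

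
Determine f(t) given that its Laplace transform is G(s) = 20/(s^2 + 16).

f(t) = 5*sin(4*t)

Since L{sin(4t)} = 4/(s^2 + 16), the inverse is sin(4*t), scaled by 5.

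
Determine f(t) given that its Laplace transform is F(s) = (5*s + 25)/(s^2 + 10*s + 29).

f(t) = 5*exp(-5*t)*cos(2*t)

Rewrite the denominator: s^2 + 10*s + 29 = (s + 5)^2 + 4.
The form in (s + 5) signals a first-shifting-theorem factor e^(-5t).
Since L{cos(2t)} = s/(s^2 + 4), the inverse is e^(-5*t)*cos(2*t), scaled by 5.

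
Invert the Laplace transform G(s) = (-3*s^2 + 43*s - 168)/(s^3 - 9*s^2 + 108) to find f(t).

Factor the denominator: s^3 - 9*s^2 + 108 = (s - 6)^2*(s + 3).
Partial fraction decomposition gives [1/(s - 6)] + [-2/(s - 6)^2] + [-4/(s + 3)].
Invert each term: 1/(s - 6) ↔ e^(6t); -2/(s - 6)^2 ↔ -2t·e^(6t); -4/(s + 3) ↔ -4e^(-3t).

f(t) = -2*t*exp(6*t) + exp(6*t) - 4*exp(-3*t)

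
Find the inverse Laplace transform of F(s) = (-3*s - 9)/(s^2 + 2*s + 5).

Complete the square in the denominator: s^2 + 2*s + 5 = (s + 1)^2 + 2^2.
Split the numerator to match: -3*s - 9 = -3·(s + 1) - 3·2.
Invert each term: -3·(s + 1)/((s + 1)^2 + 4) ↔ -3e^(-t)cos(2t); -3·2/((s + 1)^2 + 4) ↔ -3e^(-t)sin(2t).

-3*exp(-t)*sin(2*t) - 3*exp(-t)*cos(2*t)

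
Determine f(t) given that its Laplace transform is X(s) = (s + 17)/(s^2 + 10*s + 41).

Complete the square in the denominator: s^2 + 10*s + 41 = (s + 5)^2 + 4^2.
Split the numerator to match: s + 17 = 1·(s + 5) + 3·4.
Invert each term: 1·(s + 5)/((s + 5)^2 + 16) ↔ e^(-5t)cos(4t); 3·4/((s + 5)^2 + 16) ↔ 3e^(-5t)sin(4t).

f(t) = 3*exp(-5*t)*sin(4*t) + exp(-5*t)*cos(4*t)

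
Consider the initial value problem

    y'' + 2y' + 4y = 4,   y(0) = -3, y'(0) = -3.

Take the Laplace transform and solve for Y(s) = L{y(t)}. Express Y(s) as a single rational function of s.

Transform both sides with L{·}.
With L{y''} = s^2 Y - s·y(0) - y'(0) and L{y'} = sY - y(0), with y(0) = -3, y'(0) = -3: the LHS transforms to (s^2 + 2*s + 4)Y - (-3*s - 9).
The right side is L{4} = 4/s.
So (s^2 + 2*s + 4)Y = 4/s + (-3*s - 9).
Isolate Y and clear denominators.

Y(s) = (-3*s^2 - 9*s + 4)/(s^3 + 2*s^2 + 4*s)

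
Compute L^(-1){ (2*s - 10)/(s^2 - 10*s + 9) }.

Rewrite the denominator: s^2 - 10*s + 9 = (s - 5)^2 - 16.
The form in (s - 5) signals a first-shifting-theorem factor e^(5t).
Since L{cosh(4t)} = s/(s^2 - 16), the inverse is e^(5*t)*cosh(4*t), scaled by 2.

2*exp(5*t)*cosh(4*t)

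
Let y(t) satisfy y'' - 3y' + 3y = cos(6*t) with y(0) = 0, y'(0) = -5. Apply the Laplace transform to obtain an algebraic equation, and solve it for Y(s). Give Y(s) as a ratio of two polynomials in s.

Apply the Laplace transform to the equation.
With L{y''} = s^2 Y - s·y(0) - y'(0) and L{y'} = sY - y(0), with y(0) = 0, y'(0) = -5: the LHS transforms to (s^2 - 3*s + 3)Y - (-5).
The right side is L{cos(6*t)} = s/(s^2 + 36).
So (s^2 - 3*s + 3)Y = s/(s^2 + 36) + (-5).
Solve for Y(s) and write it as one ratio of polynomials.

Y(s) = (-5*s^2 + s - 180)/(s^4 - 3*s^3 + 39*s^2 - 108*s + 108)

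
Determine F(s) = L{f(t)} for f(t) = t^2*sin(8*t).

L{sin(8t)} = 8/(s^2 + 64).
Then apply L{t^2·g(t)} = (-1)^2 d^2/ds^2[G(s)] with G(s) = 8/(s^2 + 64):
differentiating 2 times and applying the sign gives 16*(3*s^2 - 64)/(s^2 + 64)^3.

F(s) = 16*(3*s^2 - 64)/(s^2 + 64)^3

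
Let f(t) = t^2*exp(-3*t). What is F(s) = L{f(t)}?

L{e^(-3t)} = 1/(s + 3).
Then apply L{t^2·g(t)} = (-1)^2 d^2/ds^2[G(s)] with G(s) = 1/(s + 3):
differentiating 2 times and applying the sign gives 2/(s + 3)^3.

F(s) = 2/(s + 3)^3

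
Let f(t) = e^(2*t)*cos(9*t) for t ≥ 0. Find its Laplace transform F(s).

L{cos(9t)} = s/(s^2 + 81).
By the first shifting theorem, multiplying by e^(2t) replaces s with s - 2.

F(s) = (s - 2)/((s - 2)^2 + 81)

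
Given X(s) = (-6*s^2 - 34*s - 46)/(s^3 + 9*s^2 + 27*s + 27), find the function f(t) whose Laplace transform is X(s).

f(t) = t^2*exp(-3*t) + 2*t*exp(-3*t) - 6*exp(-3*t)

Factor the denominator: s^3 + 9*s^2 + 27*s + 27 = (s + 3)^3.
Partial fraction decomposition gives [-6/(s + 3)] + [2/(s + 3)^2] + [2/(s + 3)^3].
Invert each term: -6/(s + 3) ↔ -6e^(-3t); 2/(s + 3)^2 ↔ 2t·e^(-3t); 2/(s + 3)^3 ↔ (1)t^2·e^(-3t).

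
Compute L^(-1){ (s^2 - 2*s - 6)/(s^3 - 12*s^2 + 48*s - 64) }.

t^2*exp(4*t) + 6*t*exp(4*t) + exp(4*t)

Factor the denominator: s^3 - 12*s^2 + 48*s - 64 = (s - 4)^3.
Partial fraction decomposition gives [1/(s - 4)] + [6/(s - 4)^2] + [2/(s - 4)^3].
Invert each term: 1/(s - 4) ↔ e^(4t); 6/(s - 4)^2 ↔ 6t·e^(4t); 2/(s - 4)^3 ↔ (1)t^2·e^(4t).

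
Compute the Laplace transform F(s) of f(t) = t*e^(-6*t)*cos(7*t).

L{cos(7t)} = s/(s^2 + 49).
Multiplying by e^(-6t) shifts s → s + 6, so L{e^(-6*t)*cos(7*t)} = (s + 6)/((s + 6)^2 + 49).
Then apply L{t·g(t)} = -d/ds[G(s)] with G(s) = (s + 6)/((s + 6)^2 + 49):
differentiating 1 time and applying the sign gives (s - 1)*(s + 13)/(s^2 + 12*s + 85)^2.

F(s) = (s - 1)*(s + 13)/(s^2 + 12*s + 85)^2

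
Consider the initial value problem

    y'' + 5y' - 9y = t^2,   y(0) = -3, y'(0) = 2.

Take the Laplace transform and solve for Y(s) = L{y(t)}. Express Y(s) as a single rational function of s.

Apply the Laplace transform to the equation.
With L{y''} = s^2 Y - s·y(0) - y'(0) and L{y'} = sY - y(0), with y(0) = -3, y'(0) = 2: the LHS transforms to (s^2 + 5*s - 9)Y - (-3*s - 13).
The right side is L{t^2} = 2/s^3.
So (s^2 + 5*s - 9)Y = 2/s^3 + (-3*s - 13).
Divide through and combine into a single rational function.

Y(s) = (-3*s^4 - 13*s^3 + 2)/(s^5 + 5*s^4 - 9*s^3)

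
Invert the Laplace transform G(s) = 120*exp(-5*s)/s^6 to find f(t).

f(t) = Heaviside(t - 5)*((t - 5)^5)

The factor e^(-5s) signals a time shift by c = 5 (second shifting theorem).
L{t^5} = 5!/s^6 = 120/s^6, so L^-1{120/s^6} = t^5.
Hence the inverse is u(t - 5) times that function evaluated at t - 5.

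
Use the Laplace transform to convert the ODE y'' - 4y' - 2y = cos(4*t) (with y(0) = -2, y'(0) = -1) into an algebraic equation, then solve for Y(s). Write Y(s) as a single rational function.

Y(s) = (-2*s^3 + 7*s^2 - 31*s + 112)/(s^4 - 4*s^3 + 14*s^2 - 64*s - 32)

Take the Laplace transform of both sides.
With L{y''} = s^2 Y - s·y(0) - y'(0) and L{y'} = sY - y(0), with y(0) = -2, y'(0) = -1: the LHS transforms to (s^2 - 4*s - 2)Y - (-2*s + 7).
The right side is L{cos(4*t)} = s/(s^2 + 16).
So (s^2 - 4*s - 2)Y = s/(s^2 + 16) + (-2*s + 7).
Isolate Y and clear denominators.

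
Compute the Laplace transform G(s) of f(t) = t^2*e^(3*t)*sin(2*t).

L{sin(2t)} = 2/(s^2 + 4).
Multiplying by e^(3t) shifts s → s - 3, so L{e^(3*t)*sin(2*t)} = 2/((s - 3)^2 + 4).
Then apply L{t^2·g(t)} = (-1)^2 d^2/ds^2[H(s)] with H(s) = 2/((s - 3)^2 + 4):
differentiating 2 times and applying the sign gives 4*(3*s^2 - 18*s + 23)/(s^2 - 6*s + 13)^3.

G(s) = 4*(3*s^2 - 18*s + 23)/(s^2 - 6*s + 13)^3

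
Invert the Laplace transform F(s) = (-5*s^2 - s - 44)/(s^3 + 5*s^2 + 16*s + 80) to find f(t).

f(t) = sin(4*t) - cos(4*t) - 4*exp(-5*t)

Factor the denominator: s^3 + 5*s^2 + 16*s + 80 = (s + 5)*(s^2 + 16).
Partial fraction decomposition gives [-4/(s + 5)] + [-s/(s^2 + 16)] + [4/(s^2 + 16)].
Invert each term: -4/(s + 5) ↔ -4e^(-5t); -1·s/(s^2 + 16) ↔ -cos(4t); 1·4/(s^2 + 16) ↔ sin(4t).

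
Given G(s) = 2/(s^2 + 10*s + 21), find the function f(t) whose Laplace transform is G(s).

Rewrite the denominator: s^2 + 10*s + 21 = (s + 5)^2 - 4.
The form in (s + 5) signals a first-shifting-theorem factor e^(-5t).
Since L{sinh(2t)} = 2/(s^2 - 4), the inverse is e^(-5*t)*sinh(2*t).

f(t) = exp(-5*t)*sinh(2*t)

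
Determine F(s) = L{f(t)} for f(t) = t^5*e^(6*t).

L{t^5} = 5!/s^6 = 120/s^6.
By the first shifting theorem, multiplying by e^(6t) replaces s with s - 6.

F(s) = 120/(s - 6)^6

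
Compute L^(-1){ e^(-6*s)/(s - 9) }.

The factor e^(-6s) signals a time shift by c = 6 (second shifting theorem).
L{e^(9t)} = 1/(s - 9), so L^-1{1/(s - 9)} = e^(9*t).
Hence the inverse is u(t - 6) times that function evaluated at t - 6.

Heaviside(t - 6)*(exp(9*t - 54))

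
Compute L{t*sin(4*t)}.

L{sin(4t)} = 4/(s^2 + 16).
Then apply L{t·g(t)} = -d/ds[G(s)] with G(s) = 4/(s^2 + 16):
differentiating 1 time and applying the sign gives 8*s/(s^2 + 16)^2.

8*s/(s^2 + 16)^2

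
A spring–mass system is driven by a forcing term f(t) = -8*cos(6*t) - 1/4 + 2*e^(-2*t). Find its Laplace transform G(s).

G(s) = -8*s/(s^2 + 36) + 2/(s + 2) - 1/(4*s)

By linearity of the Laplace transform, transform each term separately.
(-8)·[L{cos(6t)} = s/(s^2 + 36)]; (2)·[L{e^(-2t)} = 1/(s + 2)]; L{-1/4} = (-1/4)/s.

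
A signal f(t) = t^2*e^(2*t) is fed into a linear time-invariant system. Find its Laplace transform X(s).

L{t^2} = 2!/s^3 = 2/s^3.
By the first shifting theorem, multiplying by e^(2t) replaces s with s - 2.

X(s) = 2/(s - 2)^3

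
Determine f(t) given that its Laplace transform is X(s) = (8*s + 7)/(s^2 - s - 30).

Factor the denominator: s^2 - s - 30 = (s - 6)*(s + 5).
Partial fraction decomposition gives [3/(s + 5)] + [5/(s - 6)].
Invert each term: 3/(s + 5) ↔ 3e^(-5t); 5/(s - 6) ↔ 5e^(6t).

f(t) = 5*exp(6*t) + 3*exp(-5*t)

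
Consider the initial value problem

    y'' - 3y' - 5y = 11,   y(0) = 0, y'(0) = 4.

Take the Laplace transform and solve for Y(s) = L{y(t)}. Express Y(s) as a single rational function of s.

Laplace-transform each side.
The derivative rules (L{y''} = s^2 Y - s·y(0) - y'(0) and L{y'} = sY - y(0), with y(0) = 0, y'(0) = 4) turn the left side into (s^2 - 3*s - 5)Y - (4).
The right side is L{11} = 11/s.
So (s^2 - 3*s - 5)Y = 11/s + (4).
Isolate Y and clear denominators.

Y(s) = (4*s + 11)/(s^3 - 3*s^2 - 5*s)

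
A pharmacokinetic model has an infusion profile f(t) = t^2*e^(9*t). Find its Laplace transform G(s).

G(s) = 2/(s - 9)^3

L{e^(9t)} = 1/(s - 9).
Then apply L{t^2·g(t)} = (-1)^2 d^2/ds^2[H(s)] with H(s) = 1/(s - 9):
differentiating 2 times and applying the sign gives 2/(s - 9)^3.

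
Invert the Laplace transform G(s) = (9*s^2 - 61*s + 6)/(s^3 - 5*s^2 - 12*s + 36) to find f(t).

f(t) = -exp(6*t) + 4*exp(2*t) + 6*exp(-3*t)

Factor the denominator: s^3 - 5*s^2 - 12*s + 36 = (s - 6)*(s - 2)*(s + 3).
Partial fraction decomposition gives [-1/(s - 6)] + [4/(s - 2)] + [6/(s + 3)].
Invert each term: -1/(s - 6) ↔ -e^(6t); 4/(s - 2) ↔ 4e^(2t); 6/(s + 3) ↔ 6e^(-3t).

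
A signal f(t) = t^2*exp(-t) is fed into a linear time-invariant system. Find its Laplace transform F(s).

F(s) = 2/(s + 1)^3

L{e^(-t)} = 1/(s + 1).
Then apply L{t^2·g(t)} = (-1)^2 d^2/ds^2[G(s)] with G(s) = 1/(s + 1):
differentiating 2 times and applying the sign gives 2/(s + 1)^3.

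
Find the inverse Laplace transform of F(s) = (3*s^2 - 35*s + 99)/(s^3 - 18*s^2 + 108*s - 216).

Factor the denominator: s^3 - 18*s^2 + 108*s - 216 = (s - 6)^3.
Partial fraction decomposition gives [3/(s - 6)] + [(s - 6)^(-2)] + [-3/(s - 6)^3].
Invert each term: 3/(s - 6) ↔ 3e^(6t); 1/(s - 6)^2 ↔ t·e^(6t); -3/(s - 6)^3 ↔ (-3/2)t^2·e^(6t).

-3*t^2*exp(6*t)/2 + t*exp(6*t) + 3*exp(6*t)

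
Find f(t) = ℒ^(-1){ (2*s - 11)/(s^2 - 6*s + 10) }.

f(t) = -5*exp(3*t)*sin(t) + 2*exp(3*t)*cos(t)

Complete the square in the denominator: s^2 - 6*s + 10 = (s - 3)^2 + 1^2.
Split the numerator to match: 2*s - 11 = 2·(s - 3) - 5·1.
Invert each term: 2·(s - 3)/((s - 3)^2 + 1) ↔ 2e^(3t)cos(t); -5·1/((s - 3)^2 + 1) ↔ -5e^(3t)sin(t).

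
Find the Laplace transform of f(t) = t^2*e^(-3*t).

L{e^(-3t)} = 1/(s + 3).
Then apply L{t^2·g(t)} = (-1)^2 d^2/ds^2[G(s)] with G(s) = 1/(s + 3):
differentiating 2 times and applying the sign gives 2/(s + 3)^3.

2/(s + 3)^3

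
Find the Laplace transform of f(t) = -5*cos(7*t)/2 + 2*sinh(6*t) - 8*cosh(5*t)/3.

-5*s/(2*(s^2 + 49)) - 8*s/(3*(s^2 - 25)) + 12/(s^2 - 36)

By linearity of the Laplace transform, transform each term separately.
(-5/2)·[L{cos(7t)} = s/(s^2 + 49)]; (2)·[L{sinh(6t)} = 6/(s^2 - 36)]; (-8/3)·[L{cosh(5t)} = s/(s^2 - 25)].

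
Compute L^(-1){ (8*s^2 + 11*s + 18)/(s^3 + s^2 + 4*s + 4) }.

3*sin(2*t) + 5*cos(2*t) + 3*exp(-t)

Factor the denominator: s^3 + s^2 + 4*s + 4 = (s + 1)*(s^2 + 4).
Partial fraction decomposition gives [3/(s + 1)] + [5*s/(s^2 + 4)] + [6/(s^2 + 4)].
Invert each term: 3/(s + 1) ↔ 3e^(-t); 5·s/(s^2 + 4) ↔ 5cos(2t); 3·2/(s^2 + 4) ↔ 3sin(2t).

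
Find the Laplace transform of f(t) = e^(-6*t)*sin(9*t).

L{sin(9t)} = 9/(s^2 + 81).
By the first shifting theorem, multiplying by e^(-6t) replaces s with s + 6.

9/((s + 6)^2 + 81)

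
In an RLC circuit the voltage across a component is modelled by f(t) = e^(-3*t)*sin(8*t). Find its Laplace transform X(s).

X(s) = 8/((s + 3)^2 + 64)

L{sin(8t)} = 8/(s^2 + 64).
By the first shifting theorem, multiplying by e^(-3t) replaces s with s + 3.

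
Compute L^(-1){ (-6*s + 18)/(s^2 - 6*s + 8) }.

-6*exp(3*t)*cosh(t)

Rewrite the denominator: s^2 - 6*s + 8 = (s - 3)^2 - 1.
The form in (s - 3) signals a first-shifting-theorem factor e^(3t).
Since L{cosh(t)} = s/(s^2 - 1), the inverse is e^(3*t)*cosh(t), scaled by -6.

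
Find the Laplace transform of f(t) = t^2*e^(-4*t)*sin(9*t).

54*(s^2 + 8*s - 11)/(s^2 + 8*s + 97)^3

L{sin(9t)} = 9/(s^2 + 81).
Multiplying by e^(-4t) shifts s → s + 4, so L{e^(-4*t)*sin(9*t)} = 9/((s + 4)^2 + 81).
Then apply L{t^2·g(t)} = (-1)^2 d^2/ds^2[H(s)] with H(s) = 9/((s + 4)^2 + 81):
differentiating 2 times and applying the sign gives 54*(s^2 + 8*s - 11)/(s^2 + 8*s + 97)^3.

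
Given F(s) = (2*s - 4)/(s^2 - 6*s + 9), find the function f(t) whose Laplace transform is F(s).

Factor the denominator: s^2 - 6*s + 9 = (s - 3)^2.
Partial fraction decomposition gives [2/(s - 3)] + [2/(s - 3)^2].
Invert each term: 2/(s - 3) ↔ 2e^(3t); 2/(s - 3)^2 ↔ 2t·e^(3t).

f(t) = 2*t*exp(3*t) + 2*exp(3*t)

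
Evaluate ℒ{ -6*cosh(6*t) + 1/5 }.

Apply the Laplace transform termwise.
L{1/5} = (1/5)/s; (-6)·[L{cosh(6t)} = s/(s^2 - 36)].

-6*s/(s^2 - 36) + 1/(5*s)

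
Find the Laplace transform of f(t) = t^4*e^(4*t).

L{t^4} = 4!/s^5 = 24/s^5.
By the first shifting theorem, multiplying by e^(4t) replaces s with s - 4.

24/(s - 4)^5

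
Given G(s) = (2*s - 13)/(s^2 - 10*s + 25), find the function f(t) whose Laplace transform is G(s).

Factor the denominator: s^2 - 10*s + 25 = (s - 5)^2.
Partial fraction decomposition gives [2/(s - 5)] + [-3/(s - 5)^2].
Invert each term: 2/(s - 5) ↔ 2e^(5t); -3/(s - 5)^2 ↔ -3t·e^(5t).

f(t) = -3*t*exp(5*t) + 2*exp(5*t)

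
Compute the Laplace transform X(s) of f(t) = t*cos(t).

L{cos(t)} = s/(s^2 + 1).
Then apply L{t·g(t)} = -d/ds[G(s)] with G(s) = s/(s^2 + 1):
differentiating 1 time and applying the sign gives (s - 1)*(s + 1)/(s^2 + 1)^2.

X(s) = (s - 1)*(s + 1)/(s^2 + 1)^2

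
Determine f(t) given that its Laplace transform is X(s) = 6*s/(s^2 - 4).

Since L{cosh(2t)} = s/(s^2 - 4), the inverse is cosh(2*t), scaled by 6.

f(t) = 6*cosh(2*t)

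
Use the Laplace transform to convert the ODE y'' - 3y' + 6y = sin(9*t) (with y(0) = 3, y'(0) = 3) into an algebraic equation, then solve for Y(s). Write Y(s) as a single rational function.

Y(s) = (3*s^3 - 6*s^2 + 243*s - 477)/(s^4 - 3*s^3 + 87*s^2 - 243*s + 486)

Take the Laplace transform of both sides.
The derivative rules (L{y''} = s^2 Y - s·y(0) - y'(0) and L{y'} = sY - y(0), with y(0) = 3, y'(0) = 3) turn the left side into (s^2 - 3*s + 6)Y - (3*s - 6).
The right side is L{sin(9*t)} = 9/(s^2 + 81).
So (s^2 - 3*s + 6)Y = 9/(s^2 + 81) + (3*s - 6).
Solve for Y(s) and write it as one ratio of polynomials.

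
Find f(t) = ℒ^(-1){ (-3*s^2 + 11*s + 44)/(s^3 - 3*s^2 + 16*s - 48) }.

Factor the denominator: s^3 - 3*s^2 + 16*s - 48 = (s - 3)*(s^2 + 16).
Partial fraction decomposition gives [2/(s - 3)] + [-5*s/(s^2 + 16)] + [-4/(s^2 + 16)].
Invert each term: 2/(s - 3) ↔ 2e^(3t); -5·s/(s^2 + 16) ↔ -5cos(4t); -1·4/(s^2 + 16) ↔ -sin(4t).

f(t) = 2*exp(3*t) - sin(4*t) - 5*cos(4*t)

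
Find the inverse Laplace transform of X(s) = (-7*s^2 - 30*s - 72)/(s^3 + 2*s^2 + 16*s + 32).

Factor the denominator: s^3 + 2*s^2 + 16*s + 32 = (s + 2)*(s^2 + 16).
Partial fraction decomposition gives [-2/(s + 2)] + [-5*s/(s^2 + 16)] + [-20/(s^2 + 16)].
Invert each term: -2/(s + 2) ↔ -2e^(-2t); -5·s/(s^2 + 16) ↔ -5cos(4t); -5·4/(s^2 + 16) ↔ -5sin(4t).

-5*sin(4*t) - 5*cos(4*t) - 2*exp(-2*t)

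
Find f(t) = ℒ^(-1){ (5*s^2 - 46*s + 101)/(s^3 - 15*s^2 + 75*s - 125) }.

Factor the denominator: s^3 - 15*s^2 + 75*s - 125 = (s - 5)^3.
Partial fraction decomposition gives [5/(s - 5)] + [4/(s - 5)^2] + [-4/(s - 5)^3].
Invert each term: 5/(s - 5) ↔ 5e^(5t); 4/(s - 5)^2 ↔ 4t·e^(5t); -4/(s - 5)^3 ↔ (-2)t^2·e^(5t).

f(t) = -2*t^2*exp(5*t) + 4*t*exp(5*t) + 5*exp(5*t)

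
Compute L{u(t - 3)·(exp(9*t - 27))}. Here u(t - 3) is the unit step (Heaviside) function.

By the second shifting theorem, L{u(t - c)·g(t - c)} = e^(-cs)·G(s) with c = 3 and G(s) = L{g(t)}.
L{e^(9t)} = 1/(s - 9).

exp(-3*s)/(s - 9)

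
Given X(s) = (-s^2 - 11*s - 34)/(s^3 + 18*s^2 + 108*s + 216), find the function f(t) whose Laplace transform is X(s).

Factor the denominator: s^3 + 18*s^2 + 108*s + 216 = (s + 6)^3.
Partial fraction decomposition gives [-1/(s + 6)] + [(s + 6)^(-2)] + [-4/(s + 6)^3].
Invert each term: -1/(s + 6) ↔ -e^(-6t); 1/(s + 6)^2 ↔ t·e^(-6t); -4/(s + 6)^3 ↔ (-2)t^2·e^(-6t).

f(t) = -2*t^2*exp(-6*t) + t*exp(-6*t) - exp(-6*t)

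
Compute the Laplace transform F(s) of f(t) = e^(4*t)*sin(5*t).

L{sin(5t)} = 5/(s^2 + 25).
By the first shifting theorem, multiplying by e^(4t) replaces s with s - 4.

F(s) = 5/((s - 4)^2 + 25)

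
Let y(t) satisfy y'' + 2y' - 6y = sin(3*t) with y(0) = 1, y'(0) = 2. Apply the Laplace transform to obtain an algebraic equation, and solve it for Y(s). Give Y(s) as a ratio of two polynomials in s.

Laplace-transform each side.
Using L{y''} = s^2 Y - s·y(0) - y'(0) and L{y'} = sY - y(0), with y(0) = 1, y'(0) = 2, the left side becomes (s^2 + 2*s - 6)Y - (s + 4).
The right side is L{sin(3*t)} = 3/(s^2 + 9).
So (s^2 + 2*s - 6)Y = 3/(s^2 + 9) + (s + 4).
Solve for Y(s) and write it as one ratio of polynomials.

Y(s) = (s^3 + 4*s^2 + 9*s + 39)/(s^4 + 2*s^3 + 3*s^2 + 18*s - 54)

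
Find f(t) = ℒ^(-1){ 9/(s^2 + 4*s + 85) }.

f(t) = exp(-2*t)*sin(9*t)

Rewrite the denominator: s^2 + 4*s + 85 = (s + 2)^2 + 81.
The form in (s + 2) signals a first-shifting-theorem factor e^(-2t).
Since L{sin(9t)} = 9/(s^2 + 81), the inverse is e^(-2*t)*sin(9*t).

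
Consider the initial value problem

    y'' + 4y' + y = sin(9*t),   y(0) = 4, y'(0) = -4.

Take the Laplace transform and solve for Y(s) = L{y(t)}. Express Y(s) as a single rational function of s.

Y(s) = (4*s^3 + 12*s^2 + 324*s + 981)/(s^4 + 4*s^3 + 82*s^2 + 324*s + 81)

Laplace-transform each side.
Using L{y''} = s^2 Y - s·y(0) - y'(0) and L{y'} = sY - y(0), with y(0) = 4, y'(0) = -4, the left side becomes (s^2 + 4*s + 1)Y - (4*s + 12).
The right side is L{sin(9*t)} = 9/(s^2 + 81).
So (s^2 + 4*s + 1)Y = 9/(s^2 + 81) + (4*s + 12).
Solve for Y(s) and write it as one ratio of polynomials.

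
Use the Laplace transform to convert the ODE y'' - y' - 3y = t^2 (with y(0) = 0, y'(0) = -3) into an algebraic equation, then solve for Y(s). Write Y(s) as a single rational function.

Laplace-transform each side.
The derivative rules (L{y''} = s^2 Y - s·y(0) - y'(0) and L{y'} = sY - y(0), with y(0) = 0, y'(0) = -3) turn the left side into (s^2 - s - 3)Y - (-3).
The right side is L{t^2} = 2/s^3.
So (s^2 - s - 3)Y = 2/s^3 + (-3).
Divide through and combine into a single rational function.

Y(s) = (-3*s^3 + 2)/(s^5 - s^4 - 3*s^3)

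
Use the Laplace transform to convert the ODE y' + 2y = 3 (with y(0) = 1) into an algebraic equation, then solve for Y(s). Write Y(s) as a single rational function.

Laplace-transform each side.
The derivative rules (L{y'} = sY - y(0) = sY - 1) turn the left side into (s + 2)Y - (1).
The right side is L{3} = 3/s.
So (s + 2)Y = 3/s + (1).
Isolate Y and clear denominators.

Y(s) = (s + 3)/(s^2 + 2*s)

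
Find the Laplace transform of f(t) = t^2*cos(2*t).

L{cos(2t)} = s/(s^2 + 4).
Then apply L{t^2·g(t)} = (-1)^2 d^2/ds^2[G(s)] with G(s) = s/(s^2 + 4):
differentiating 2 times and applying the sign gives 2*s*(s^2 - 12)/(s^2 + 4)^3.

2*s*(s^2 - 12)/(s^2 + 4)^3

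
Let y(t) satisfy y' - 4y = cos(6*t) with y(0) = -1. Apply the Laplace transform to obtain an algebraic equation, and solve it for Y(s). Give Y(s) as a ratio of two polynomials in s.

Y(s) = (-s^2 + s - 36)/(s^3 - 4*s^2 + 36*s - 144)

Apply the Laplace transform to the equation.
With L{y'} = sY - y(0) = sY - (-1): the LHS transforms to (s - 4)Y - (-1).
The right side is L{cos(6*t)} = s/(s^2 + 36).
So (s - 4)Y = s/(s^2 + 36) + (-1).
Solve for Y(s) and write it as one ratio of polynomials.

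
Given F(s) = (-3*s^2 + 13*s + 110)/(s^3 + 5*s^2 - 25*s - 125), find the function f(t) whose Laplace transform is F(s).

f(t) = 3*t*exp(-5*t) + exp(5*t) - 4*exp(-5*t)

Factor the denominator: s^3 + 5*s^2 - 25*s - 125 = (s - 5)*(s + 5)^2.
Partial fraction decomposition gives [-4/(s + 5)] + [3/(s + 5)^2] + [1/(s - 5)].
Invert each term: -4/(s + 5) ↔ -4e^(-5t); 3/(s + 5)^2 ↔ 3t·e^(-5t); 1/(s - 5) ↔ e^(5t).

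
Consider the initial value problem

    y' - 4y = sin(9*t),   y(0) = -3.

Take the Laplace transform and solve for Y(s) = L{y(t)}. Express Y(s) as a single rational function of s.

Transform both sides with L{·}.
The derivative rules (L{y'} = sY - y(0) = sY - (-3)) turn the left side into (s - 4)Y - (-3).
The right side is L{sin(9*t)} = 9/(s^2 + 81).
So (s - 4)Y = 9/(s^2 + 81) + (-3).
Divide through and combine into a single rational function.

Y(s) = (-3*s^2 - 234)/(s^3 - 4*s^2 + 81*s - 324)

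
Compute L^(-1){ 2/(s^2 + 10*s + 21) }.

Rewrite the denominator: s^2 + 10*s + 21 = (s + 5)^2 - 4.
The form in (s + 5) signals a first-shifting-theorem factor e^(-5t).
Since L{sinh(2t)} = 2/(s^2 - 4), the inverse is e^(-5*t)*sinh(2*t).

exp(-5*t)*sinh(2*t)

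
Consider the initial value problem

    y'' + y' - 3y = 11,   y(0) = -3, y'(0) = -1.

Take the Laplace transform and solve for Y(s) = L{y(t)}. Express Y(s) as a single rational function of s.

Take the Laplace transform of both sides.
Using L{y''} = s^2 Y - s·y(0) - y'(0) and L{y'} = sY - y(0), with y(0) = -3, y'(0) = -1, the left side becomes (s^2 + s - 3)Y - (-3*s - 4).
The right side is L{11} = 11/s.
So (s^2 + s - 3)Y = 11/s + (-3*s - 4).
Solve for Y(s) and write it as one ratio of polynomials.

Y(s) = (-3*s^2 - 4*s + 11)/(s^3 + s^2 - 3*s)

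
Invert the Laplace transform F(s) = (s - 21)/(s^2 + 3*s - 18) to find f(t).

f(t) = -2*exp(3*t) + 3*exp(-6*t)

Factor the denominator: s^2 + 3*s - 18 = (s - 3)*(s + 6).
Partial fraction decomposition gives [3/(s + 6)] + [-2/(s - 3)].
Invert each term: 3/(s + 6) ↔ 3e^(-6t); -2/(s - 3) ↔ -2e^(3t).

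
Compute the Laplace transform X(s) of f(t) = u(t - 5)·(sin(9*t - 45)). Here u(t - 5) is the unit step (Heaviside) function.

By the second shifting theorem, L{u(t - c)·g(t - c)} = e^(-cs)·G(s) with c = 5 and G(s) = L{g(t)}.
L{sin(9t)} = 9/(s^2 + 81).

X(s) = 9*exp(-5*s)/(s^2 + 81)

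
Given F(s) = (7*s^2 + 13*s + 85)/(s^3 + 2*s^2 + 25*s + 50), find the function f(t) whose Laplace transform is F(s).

f(t) = sin(5*t) + 4*cos(5*t) + 3*exp(-2*t)

Factor the denominator: s^3 + 2*s^2 + 25*s + 50 = (s + 2)*(s^2 + 25).
Partial fraction decomposition gives [3/(s + 2)] + [4*s/(s^2 + 25)] + [5/(s^2 + 25)].
Invert each term: 3/(s + 2) ↔ 3e^(-2t); 4·s/(s^2 + 25) ↔ 4cos(5t); 1·5/(s^2 + 25) ↔ sin(5t).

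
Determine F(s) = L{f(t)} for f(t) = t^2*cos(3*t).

L{cos(3t)} = s/(s^2 + 9).
Then apply L{t^2·g(t)} = (-1)^2 d^2/ds^2[G(s)] with G(s) = s/(s^2 + 9):
differentiating 2 times and applying the sign gives 2*s*(s^2 - 27)/(s^2 + 9)^3.

F(s) = 2*s*(s^2 - 27)/(s^2 + 9)^3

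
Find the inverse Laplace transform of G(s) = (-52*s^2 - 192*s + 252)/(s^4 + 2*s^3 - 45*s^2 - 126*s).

Factor the denominator: s^4 + 2*s^3 - 45*s^2 - 126*s = s*(s - 7)*(s + 3)*(s + 6).
Partial fraction decomposition gives [4/(s + 3)] + [2/(s + 6)] + [-4/(s - 7)] + [-2/s].
Invert each term: 4/(s + 3) ↔ 4e^(-3t); 2/(s + 6) ↔ 2e^(-6t); -4/(s - 7) ↔ -4e^(7t); -2/(s - 0) ↔ -2e^(0t).

-4*exp(7*t) - 2 + 4*exp(-3*t) + 2*exp(-6*t)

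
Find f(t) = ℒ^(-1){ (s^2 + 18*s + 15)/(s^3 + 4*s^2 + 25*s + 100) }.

Factor the denominator: s^3 + 4*s^2 + 25*s + 100 = (s + 4)*(s^2 + 25).
Partial fraction decomposition gives [-1/(s + 4)] + [2*s/(s^2 + 25)] + [10/(s^2 + 25)].
Invert each term: -1/(s + 4) ↔ -e^(-4t); 2·s/(s^2 + 25) ↔ 2cos(5t); 2·5/(s^2 + 25) ↔ 2sin(5t).

f(t) = 2*sin(5*t) + 2*cos(5*t) - exp(-4*t)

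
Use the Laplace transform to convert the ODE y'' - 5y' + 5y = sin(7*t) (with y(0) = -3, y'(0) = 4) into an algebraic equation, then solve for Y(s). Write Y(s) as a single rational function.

Y(s) = (-3*s^3 + 19*s^2 - 147*s + 938)/(s^4 - 5*s^3 + 54*s^2 - 245*s + 245)

Take the Laplace transform of both sides.
Using L{y''} = s^2 Y - s·y(0) - y'(0) and L{y'} = sY - y(0), with y(0) = -3, y'(0) = 4, the left side becomes (s^2 - 5*s + 5)Y - (-3*s + 19).
The right side is L{sin(7*t)} = 7/(s^2 + 49).
So (s^2 - 5*s + 5)Y = 7/(s^2 + 49) + (-3*s + 19).
Solve for Y(s) and write it as one ratio of polynomials.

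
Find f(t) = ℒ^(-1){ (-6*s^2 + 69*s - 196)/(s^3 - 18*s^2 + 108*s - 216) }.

f(t) = t^2*exp(6*t) - 3*t*exp(6*t) - 6*exp(6*t)

Factor the denominator: s^3 - 18*s^2 + 108*s - 216 = (s - 6)^3.
Partial fraction decomposition gives [-6/(s - 6)] + [-3/(s - 6)^2] + [2/(s - 6)^3].
Invert each term: -6/(s - 6) ↔ -6e^(6t); -3/(s - 6)^2 ↔ -3t·e^(6t); 2/(s - 6)^3 ↔ (1)t^2·e^(6t).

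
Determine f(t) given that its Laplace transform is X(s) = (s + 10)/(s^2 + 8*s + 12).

f(t) = 2*exp(-2*t) - exp(-6*t)

Factor the denominator: s^2 + 8*s + 12 = (s + 2)*(s + 6).
Partial fraction decomposition gives [-1/(s + 6)] + [2/(s + 2)].
Invert each term: -1/(s + 6) ↔ -e^(-6t); 2/(s + 2) ↔ 2e^(-2t).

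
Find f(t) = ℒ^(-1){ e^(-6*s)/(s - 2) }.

The factor e^(-6s) signals a time shift by c = 6 (second shifting theorem).
L{e^(2t)} = 1/(s - 2), so L^-1{1/(s - 2)} = e^(2*t).
Hence the inverse is u(t - 6) times that function evaluated at t - 6.

f(t) = Heaviside(t - 6)*(exp(2*t - 12))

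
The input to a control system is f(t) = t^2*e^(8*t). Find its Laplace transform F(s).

L{e^(8t)} = 1/(s - 8).
Then apply L{t^2·g(t)} = (-1)^2 d^2/ds^2[G(s)] with G(s) = 1/(s - 8):
differentiating 2 times and applying the sign gives 2/(s - 8)^3.

F(s) = 2/(s - 8)^3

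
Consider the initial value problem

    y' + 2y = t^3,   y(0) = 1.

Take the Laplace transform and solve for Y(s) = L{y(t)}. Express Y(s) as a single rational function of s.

Y(s) = (s^4 + 6)/(s^5 + 2*s^4)

Apply the Laplace transform to the equation.
Using L{y'} = sY - y(0) = sY - 1, the left side becomes (s + 2)Y - (1).
The right side is L{t^3} = 6/s^4.
So (s + 2)Y = 6/s^4 + (1).
Solve for Y(s) and write it as one ratio of polynomials.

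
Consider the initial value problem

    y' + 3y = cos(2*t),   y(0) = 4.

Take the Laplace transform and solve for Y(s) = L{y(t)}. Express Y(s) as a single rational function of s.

Y(s) = (4*s^2 + s + 16)/(s^3 + 3*s^2 + 4*s + 12)

Take the Laplace transform of both sides.
The derivative rules (L{y'} = sY - y(0) = sY - 4) turn the left side into (s + 3)Y - (4).
The right side is L{cos(2*t)} = s/(s^2 + 4).
So (s + 3)Y = s/(s^2 + 4) + (4).
Isolate Y and clear denominators.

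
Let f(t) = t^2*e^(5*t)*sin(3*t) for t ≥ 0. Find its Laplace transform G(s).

G(s) = 18*(s^2 - 10*s + 22)/(s^2 - 10*s + 34)^3

L{sin(3t)} = 3/(s^2 + 9).
Multiplying by e^(5t) shifts s → s - 5, so L{e^(5*t)*sin(3*t)} = 3/((s - 5)^2 + 9).
Then apply L{t^2·g(t)} = (-1)^2 d^2/ds^2[H(s)] with H(s) = 3/((s - 5)^2 + 9):
differentiating 2 times and applying the sign gives 18*(s^2 - 10*s + 22)/(s^2 - 10*s + 34)^3.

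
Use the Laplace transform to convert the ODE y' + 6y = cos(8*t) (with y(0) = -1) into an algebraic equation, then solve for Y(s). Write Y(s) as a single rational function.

Apply the Laplace transform to the equation.
The derivative rules (L{y'} = sY - y(0) = sY - (-1)) turn the left side into (s + 6)Y - (-1).
The right side is L{cos(8*t)} = s/(s^2 + 64).
So (s + 6)Y = s/(s^2 + 64) + (-1).
Divide through and combine into a single rational function.

Y(s) = (-s^2 + s - 64)/(s^3 + 6*s^2 + 64*s + 384)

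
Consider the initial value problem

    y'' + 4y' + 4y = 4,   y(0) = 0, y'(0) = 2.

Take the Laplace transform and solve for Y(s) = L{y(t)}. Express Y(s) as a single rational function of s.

Y(s) = 2/(s^2 + 2*s)

Transform both sides with L{·}.
Using L{y''} = s^2 Y - s·y(0) - y'(0) and L{y'} = sY - y(0), with y(0) = 0, y'(0) = 2, the left side becomes (s^2 + 4*s + 4)Y - (2).
The right side is L{4} = 4/s.
So (s^2 + 4*s + 4)Y = 4/s + (2).
Isolate Y and clear denominators.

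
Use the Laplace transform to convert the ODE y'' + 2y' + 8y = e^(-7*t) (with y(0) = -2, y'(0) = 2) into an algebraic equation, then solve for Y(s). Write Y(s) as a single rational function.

Transform both sides with L{·}.
With L{y''} = s^2 Y - s·y(0) - y'(0) and L{y'} = sY - y(0), with y(0) = -2, y'(0) = 2: the LHS transforms to (s^2 + 2*s + 8)Y - (-2*s - 2).
The right side is L{e^(-7*t)} = 1/(s + 7).
So (s^2 + 2*s + 8)Y = 1/(s + 7) + (-2*s - 2).
Divide through and combine into a single rational function.

Y(s) = (-2*s^2 - 16*s - 13)/(s^3 + 9*s^2 + 22*s + 56)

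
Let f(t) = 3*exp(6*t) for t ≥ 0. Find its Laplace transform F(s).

L{3} = 3/s.
By the first shifting theorem, multiplying by e^(6t) replaces s with s - 6.

F(s) = 3/(s - 6)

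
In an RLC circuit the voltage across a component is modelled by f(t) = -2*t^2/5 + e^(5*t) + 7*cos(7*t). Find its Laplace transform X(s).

The transform is linear, so treat each term independently.
(7)·[L{cos(7t)} = s/(s^2 + 49)]; L{e^(5t)} = 1/(s - 5); (-2/5)·[L{t^2} = 2!/s^3 = 2/s^3].

X(s) = 7*s/(s^2 + 49) + 1/(s - 5) - 4/(5*s^3)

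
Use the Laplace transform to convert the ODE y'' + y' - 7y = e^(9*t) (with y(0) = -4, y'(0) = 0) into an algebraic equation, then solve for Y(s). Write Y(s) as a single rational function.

Take the Laplace transform of both sides.
With L{y''} = s^2 Y - s·y(0) - y'(0) and L{y'} = sY - y(0), with y(0) = -4, y'(0) = 0: the LHS transforms to (s^2 + s - 7)Y - (-4*s - 4).
The right side is L{e^(9*t)} = 1/(s - 9).
So (s^2 + s - 7)Y = 1/(s - 9) + (-4*s - 4).
Solve for Y(s) and write it as one ratio of polynomials.

Y(s) = (-4*s^2 + 32*s + 37)/(s^3 - 8*s^2 - 16*s + 63)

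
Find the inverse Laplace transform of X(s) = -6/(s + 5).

Since L{e^(-5t)} = 1/(s + 5), the inverse is e^(-5*t), scaled by -6.

-6*exp(-5*t)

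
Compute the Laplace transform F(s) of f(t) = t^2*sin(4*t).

F(s) = 8*(3*s^2 - 16)/(s^2 + 16)^3

L{sin(4t)} = 4/(s^2 + 16).
Then apply L{t^2·g(t)} = (-1)^2 d^2/ds^2[G(s)] with G(s) = 4/(s^2 + 16):
differentiating 2 times and applying the sign gives 8*(3*s^2 - 16)/(s^2 + 16)^3.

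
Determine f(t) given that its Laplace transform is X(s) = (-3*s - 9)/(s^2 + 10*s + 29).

Complete the square in the denominator: s^2 + 10*s + 29 = (s + 5)^2 + 2^2.
Split the numerator to match: -3*s - 9 = -3·(s + 5) + 3·2.
Invert each term: -3·(s + 5)/((s + 5)^2 + 4) ↔ -3e^(-5t)cos(2t); 3·2/((s + 5)^2 + 4) ↔ 3e^(-5t)sin(2t).

f(t) = 3*exp(-5*t)*sin(2*t) - 3*exp(-5*t)*cos(2*t)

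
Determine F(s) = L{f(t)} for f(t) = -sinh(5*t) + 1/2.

F(s) = -5/(s^2 - 25) + 1/(2*s)

By linearity of the Laplace transform, transform each term separately.
L{1/2} = (1/2)/s; (-1)·[L{sinh(5t)} = 5/(s^2 - 25)].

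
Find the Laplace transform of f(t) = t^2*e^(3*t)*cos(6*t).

2*(s - 3)*(s^2 - 6*s - 99)/(s^2 - 6*s + 45)^3

L{cos(6t)} = s/(s^2 + 36).
Multiplying by e^(3t) shifts s → s - 3, so L{e^(3*t)*cos(6*t)} = (s - 3)/((s - 3)^2 + 36).
Then apply L{t^2·g(t)} = (-1)^2 d^2/ds^2[G(s)] with G(s) = (s - 3)/((s - 3)^2 + 36):
differentiating 2 times and applying the sign gives 2*(s - 3)*(s^2 - 6*s - 99)/(s^2 - 6*s + 45)^3.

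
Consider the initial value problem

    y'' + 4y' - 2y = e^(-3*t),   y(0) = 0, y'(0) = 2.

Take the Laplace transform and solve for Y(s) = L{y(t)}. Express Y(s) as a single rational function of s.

Y(s) = (2*s + 7)/(s^3 + 7*s^2 + 10*s - 6)

Take the Laplace transform of both sides.
With L{y''} = s^2 Y - s·y(0) - y'(0) and L{y'} = sY - y(0), with y(0) = 0, y'(0) = 2: the LHS transforms to (s^2 + 4*s - 2)Y - (2).
The right side is L{e^(-3*t)} = 1/(s + 3).
So (s^2 + 4*s - 2)Y = 1/(s + 3) + (2).
Divide through and combine into a single rational function.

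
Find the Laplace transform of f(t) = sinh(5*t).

5/(s^2 - 25)

L{sinh(5t)} = 5/(s^2 - 25).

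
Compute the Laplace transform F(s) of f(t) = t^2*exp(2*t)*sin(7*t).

F(s) = 14*(3*s^2 - 12*s - 37)/(s^2 - 4*s + 53)^3

L{sin(7t)} = 7/(s^2 + 49).
Multiplying by e^(2t) shifts s → s - 2, so L{exp(2*t)*sin(7*t)} = 7/((s - 2)^2 + 49).
Then apply L{t^2·g(t)} = (-1)^2 d^2/ds^2[G(s)] with G(s) = 7/((s - 2)^2 + 49):
differentiating 2 times and applying the sign gives 14*(3*s^2 - 12*s - 37)/(s^2 - 4*s + 53)^3.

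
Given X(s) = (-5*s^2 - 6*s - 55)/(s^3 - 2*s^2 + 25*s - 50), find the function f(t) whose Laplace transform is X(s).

f(t) = -3*exp(2*t) - 2*sin(5*t) - 2*cos(5*t)

Factor the denominator: s^3 - 2*s^2 + 25*s - 50 = (s - 2)*(s^2 + 25).
Partial fraction decomposition gives [-3/(s - 2)] + [-2*s/(s^2 + 25)] + [-10/(s^2 + 25)].
Invert each term: -3/(s - 2) ↔ -3e^(2t); -2·s/(s^2 + 25) ↔ -2cos(5t); -2·5/(s^2 + 25) ↔ -2sin(5t).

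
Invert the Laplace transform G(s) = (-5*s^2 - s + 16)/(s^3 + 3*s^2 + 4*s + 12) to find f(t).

f(t) = 4*sin(2*t) - 3*cos(2*t) - 2*exp(-3*t)

Factor the denominator: s^3 + 3*s^2 + 4*s + 12 = (s + 3)*(s^2 + 4).
Partial fraction decomposition gives [-2/(s + 3)] + [-3*s/(s^2 + 4)] + [8/(s^2 + 4)].
Invert each term: -2/(s + 3) ↔ -2e^(-3t); -3·s/(s^2 + 4) ↔ -3cos(2t); 4·2/(s^2 + 4) ↔ 4sin(2t).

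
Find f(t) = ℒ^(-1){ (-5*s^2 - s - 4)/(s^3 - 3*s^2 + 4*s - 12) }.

Factor the denominator: s^3 - 3*s^2 + 4*s - 12 = (s - 3)*(s^2 + 4).
Partial fraction decomposition gives [-4/(s - 3)] + [-s/(s^2 + 4)] + [-4/(s^2 + 4)].
Invert each term: -4/(s - 3) ↔ -4e^(3t); -1·s/(s^2 + 4) ↔ -cos(2t); -2·2/(s^2 + 4) ↔ -2sin(2t).

f(t) = -4*exp(3*t) - 2*sin(2*t) - cos(2*t)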